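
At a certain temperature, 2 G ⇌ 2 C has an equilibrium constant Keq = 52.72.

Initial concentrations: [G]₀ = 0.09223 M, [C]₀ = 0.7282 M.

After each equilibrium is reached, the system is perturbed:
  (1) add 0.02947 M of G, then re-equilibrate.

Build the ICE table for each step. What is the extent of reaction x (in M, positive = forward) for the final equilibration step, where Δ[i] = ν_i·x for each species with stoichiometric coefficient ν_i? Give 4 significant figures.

Q₀ = 62.34 vs Keq = 52.72 ⇒ Q>K, reverse
Step 1:
                   G          C
  Initial    0.09223     0.7282
  Change    0.007085  -0.007085
  Equil      0.09932     0.7211
  solve Keq expr → x = -0.003543; check Q = 52.72
Then add 0.02947 M of G.
Step 2:
                   G          C
  Initial     0.1288     0.7211
  Change     -0.0259     0.0259
  Equil       0.1029      0.747
  solve Keq expr → x = 0.01295; check Q = 52.72

x = 0.01295 M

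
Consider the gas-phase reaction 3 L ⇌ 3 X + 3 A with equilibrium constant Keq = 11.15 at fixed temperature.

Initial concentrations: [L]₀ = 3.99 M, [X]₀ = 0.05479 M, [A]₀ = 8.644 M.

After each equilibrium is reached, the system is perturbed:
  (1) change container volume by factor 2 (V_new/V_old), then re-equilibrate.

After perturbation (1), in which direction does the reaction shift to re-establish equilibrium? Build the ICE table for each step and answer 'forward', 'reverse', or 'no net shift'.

Direction: forward

Q₀ = 0.001672 vs Keq = 11.15 ⇒ Q<K, forward
Step 1:
                  L         X         A
  init         3.99   0.05479     8.644
  Δ         -0.7241    0.7241    0.7241
  eq          3.266    0.7788     9.368
  solve Keq expr → x = 0.2414; check Q = 11.15
Then change container volume by factor 2 (V_new/V_old).
Step 2:
                  L         X         A
  init        1.633    0.3894     4.684
  Δ         -0.2416    0.2416    0.2416
  eq          1.391     0.631     4.926
  solve Keq expr → x = 0.08054; check Q = 11.15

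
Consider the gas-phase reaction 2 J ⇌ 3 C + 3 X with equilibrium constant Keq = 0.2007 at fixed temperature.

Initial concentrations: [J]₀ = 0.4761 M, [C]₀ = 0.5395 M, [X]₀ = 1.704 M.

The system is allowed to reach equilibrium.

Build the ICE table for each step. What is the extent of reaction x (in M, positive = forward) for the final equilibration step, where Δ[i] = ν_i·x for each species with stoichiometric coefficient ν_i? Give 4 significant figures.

x = -0.08088 M

Q₀ = 3.428 vs Keq = 0.2007 ⇒ Q>K, reverse
Step 1:
                  J         C         X
  I          0.4761    0.5395     1.704
  C          0.1618   -0.2426   -0.2426
  E          0.6379    0.2969     1.461
  solve Keq expr → x = -0.08088; check Q = 0.2007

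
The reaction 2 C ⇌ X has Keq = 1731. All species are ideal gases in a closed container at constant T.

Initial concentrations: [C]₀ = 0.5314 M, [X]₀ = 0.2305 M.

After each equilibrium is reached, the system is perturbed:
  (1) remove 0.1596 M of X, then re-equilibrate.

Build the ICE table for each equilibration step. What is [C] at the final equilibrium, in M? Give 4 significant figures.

[C]_eq = 0.0138 M

Q₀ = 0.8163 vs Keq = 1731 ⇒ Q<K, forward
Step 1:
                    C           X
  Initial      0.5314      0.2305
  Change      -0.5146      0.2573
  Equil       0.01679      0.4878
  solve Keq expr → x = 0.2573; check Q = 1731
Then remove 0.1596 M of X.
Step 2:
                    C           X
  Initial     0.01679      0.3282
  Change    -0.002986    0.001493
  Equil        0.0138      0.3297
  solve Keq expr → x = 0.001493; check Q = 1731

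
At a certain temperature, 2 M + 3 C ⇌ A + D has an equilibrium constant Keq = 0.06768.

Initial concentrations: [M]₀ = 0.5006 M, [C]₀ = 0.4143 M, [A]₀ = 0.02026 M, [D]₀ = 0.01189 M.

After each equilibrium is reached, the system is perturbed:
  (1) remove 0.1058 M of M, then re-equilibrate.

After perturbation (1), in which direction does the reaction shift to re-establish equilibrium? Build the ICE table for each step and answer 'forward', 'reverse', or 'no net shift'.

Direction: reverse

Q₀ = 0.01352 vs Keq = 0.06768 ⇒ Q<K, forward
Step 1:
                  M         C         A         D
  init       0.5006    0.4143   0.02026   0.01189
  Δ        -0.02548  -0.03822   0.01274   0.01274
  eq         0.4751    0.3761     0.033   0.02463
  solve Keq expr → x = 0.01274; check Q = 0.06768
Then remove 0.1058 M of M.
Step 2:
                  M         C         A         D
  init       0.3693    0.3761     0.033   0.02463
  Δ        0.009025   0.01354 -0.004512 -0.004512
  eq         0.3783    0.3896   0.02849   0.02012
  solve Keq expr → x = -0.004512; check Q = 0.06768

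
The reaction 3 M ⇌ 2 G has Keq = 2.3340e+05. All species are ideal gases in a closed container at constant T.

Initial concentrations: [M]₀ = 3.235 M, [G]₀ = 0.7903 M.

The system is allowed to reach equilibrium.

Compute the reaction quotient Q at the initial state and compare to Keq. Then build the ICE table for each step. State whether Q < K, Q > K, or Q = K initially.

Q₀ = 0.01845 vs Keq = 2.3340e+05 ⇒ Q<K, forward
Step 1:
                    M           G
  init          3.235      0.7903
  Δ            -3.202       2.135
  eq          0.03322       2.925
  solve Keq expr → x = 1.067; check Q = 2.3340e+05

Q₀ = 0.01845; Q < K (proceeds forward)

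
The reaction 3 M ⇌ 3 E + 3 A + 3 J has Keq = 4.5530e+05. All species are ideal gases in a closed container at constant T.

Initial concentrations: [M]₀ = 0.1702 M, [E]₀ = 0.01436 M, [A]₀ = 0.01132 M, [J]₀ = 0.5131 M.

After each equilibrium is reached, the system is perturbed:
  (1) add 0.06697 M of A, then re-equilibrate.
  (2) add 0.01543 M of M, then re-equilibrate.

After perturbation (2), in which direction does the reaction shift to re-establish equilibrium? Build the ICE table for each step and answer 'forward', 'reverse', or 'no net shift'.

Q₀ = 1.1769e-10 vs Keq = 4.5530e+05 ⇒ Q<K, forward
Step 1:
                   M          E          A          J
  Initial     0.1702    0.01436    0.01132     0.5131
  Change     -0.1699     0.1699     0.1699     0.1699
  Equil   2.9647e-04     0.1843     0.1812      0.683
  solve Keq expr → x = 0.05663; check Q = 4.5530e+05
Then add 0.06697 M of A.
Step 2:
                   M          E          A          J
  Initial 2.9647e-04     0.1843     0.2482      0.683
  Change  1.0907e-04 -1.0907e-04 -1.0907e-04 -1.0907e-04
  Equil   4.0554e-04     0.1842     0.2481     0.6829
  solve Keq expr → x = -3.6358e-05; check Q = 4.5530e+05
Then add 0.01543 M of M.
Step 3:
                   M          E          A          J
  Initial    0.01584     0.1842     0.2481     0.6829
  Change    -0.01536    0.01536    0.01536    0.01536
  Equil   4.7706e-04     0.1995     0.2634     0.6983
  solve Keq expr → x = 0.005119; check Q = 4.5530e+05

Direction: forward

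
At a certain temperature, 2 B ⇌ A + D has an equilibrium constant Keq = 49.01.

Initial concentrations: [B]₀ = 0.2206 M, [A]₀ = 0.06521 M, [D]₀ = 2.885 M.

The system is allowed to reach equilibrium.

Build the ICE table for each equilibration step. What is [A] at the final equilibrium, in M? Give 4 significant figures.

Q₀ = 3.866 vs Keq = 49.01 ⇒ Q<K, forward
Step 1:
                    B           A           D
  I            0.2206     0.06521       2.885
  C           -0.1318     0.06588     0.06588
  E           0.08884      0.1311       2.951
  solve Keq expr → x = 0.06588; check Q = 49.01

[A]_eq = 0.1311 M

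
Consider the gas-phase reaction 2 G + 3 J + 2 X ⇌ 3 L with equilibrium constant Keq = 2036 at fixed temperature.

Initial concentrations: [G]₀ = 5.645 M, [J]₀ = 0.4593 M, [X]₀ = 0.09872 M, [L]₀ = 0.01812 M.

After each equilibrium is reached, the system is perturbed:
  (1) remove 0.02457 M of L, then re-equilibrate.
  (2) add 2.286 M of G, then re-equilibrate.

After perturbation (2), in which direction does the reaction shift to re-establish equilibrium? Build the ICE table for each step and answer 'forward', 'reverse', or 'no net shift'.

Direction: forward

Q₀ = 1.9772e-04 vs Keq = 2036 ⇒ Q<K, forward
Step 1:
                   G          J          X          L
  Initial      5.645     0.4593    0.09872    0.01812
  Change    -0.09721    -0.1458   -0.09721     0.1458
  Equil        5.548     0.3135   0.001511     0.1639
  solve Keq expr → x = 0.0486; check Q = 2036
Then remove 0.02457 M of L.
Step 2:
                   G          J          X          L
  Initial      5.548     0.3135   0.001511     0.1394
  Change  -3.1769e-04 -4.7654e-04 -3.1769e-04 4.7654e-04
  Equil        5.547      0.313   0.001193     0.1398
  solve Keq expr → x = 1.5885e-04; check Q = 2036
Then add 2.286 M of G.
Step 3:
                   G          J          X          L
  Initial      7.833      0.313   0.001193     0.1398
  Change  -3.4137e-04 -5.1205e-04 -3.4137e-04 5.1205e-04
  Equil        7.833     0.3125 8.5160e-04     0.1404
  solve Keq expr → x = 1.7068e-04; check Q = 2036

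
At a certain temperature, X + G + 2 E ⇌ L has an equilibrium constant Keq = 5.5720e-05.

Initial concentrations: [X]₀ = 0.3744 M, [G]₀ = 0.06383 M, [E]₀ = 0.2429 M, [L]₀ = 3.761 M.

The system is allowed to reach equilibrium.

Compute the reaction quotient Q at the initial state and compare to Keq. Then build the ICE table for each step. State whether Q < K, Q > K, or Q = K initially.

Q₀ = 2667; Q > K (proceeds reverse)

Q₀ = 2667 vs Keq = 5.5720e-05 ⇒ Q>K, reverse
Step 1:
                   X          G          E          L
  I           0.3744    0.06383     0.2429      3.761
  C            3.711      3.711      7.421     -3.711
  E            4.085      3.774      7.664    0.05046
  solve Keq expr → x = -3.711; check Q = 5.5720e-05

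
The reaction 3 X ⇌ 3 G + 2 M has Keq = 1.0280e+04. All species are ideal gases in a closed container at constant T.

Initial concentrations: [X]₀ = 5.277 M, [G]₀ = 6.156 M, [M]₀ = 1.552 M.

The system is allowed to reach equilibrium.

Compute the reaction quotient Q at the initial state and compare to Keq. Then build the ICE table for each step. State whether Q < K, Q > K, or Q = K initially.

Q₀ = 3.824 vs Keq = 1.0280e+04 ⇒ Q<K, forward
Step 1:
                  X         G         M
  I           5.277     6.156     1.552
  C          -4.046     4.046     2.697
  E           1.231      10.2     4.249
  solve Keq expr → x = 1.349; check Q = 1.0280e+04

Q₀ = 3.824; Q < K (proceeds forward)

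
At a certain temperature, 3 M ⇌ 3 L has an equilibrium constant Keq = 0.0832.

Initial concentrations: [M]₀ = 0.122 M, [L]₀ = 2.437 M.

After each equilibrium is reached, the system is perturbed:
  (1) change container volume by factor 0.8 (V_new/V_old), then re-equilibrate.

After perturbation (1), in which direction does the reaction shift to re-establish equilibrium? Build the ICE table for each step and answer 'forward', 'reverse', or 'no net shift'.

Q₀ = 7971 vs Keq = 0.0832 ⇒ Q>K, reverse
Step 1:
                   M          L
  init         0.122      2.437
  Δ            1.659     -1.659
  eq           1.781     0.7777
  solve Keq expr → x = -0.5531; check Q = 0.0832
Then change container volume by factor 0.8 (V_new/V_old).
Step 2:
                   M          L
  init         2.227     0.9721
  Δ                0          0
  eq           2.227     0.9721
  solve Keq expr → x = 0; check Q = 0.0832

Direction: no net shift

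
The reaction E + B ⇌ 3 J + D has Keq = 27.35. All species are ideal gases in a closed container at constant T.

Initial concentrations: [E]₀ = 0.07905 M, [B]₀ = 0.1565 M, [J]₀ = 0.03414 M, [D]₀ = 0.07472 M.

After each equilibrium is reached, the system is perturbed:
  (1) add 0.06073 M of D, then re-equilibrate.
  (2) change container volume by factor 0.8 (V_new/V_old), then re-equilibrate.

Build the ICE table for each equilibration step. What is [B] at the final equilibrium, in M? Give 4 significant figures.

Q₀ = 2.4033e-04 vs Keq = 27.35 ⇒ Q<K, forward
Step 1:
                   E          B          J          D
  Initial    0.07905     0.1565    0.03414    0.07472
  Change     -0.0777    -0.0777     0.2331     0.0777
  Equil      0.00135     0.0788     0.2672     0.1524
  solve Keq expr → x = 0.0777; check Q = 27.35
Then add 0.06073 M of D.
Step 2:
                   E          B          J          D
  Initial    0.00135     0.0788     0.2672     0.2132
  Change  4.9102e-04 4.9102e-04  -0.001473 -4.9102e-04
  Equil     0.001841    0.07929     0.2658     0.2127
  solve Keq expr → x = -4.9102e-04; check Q = 27.35
Then change container volume by factor 0.8 (V_new/V_old).
Step 3:
                   E          B          J          D
  Initial   0.002301    0.09911     0.3322     0.2658
  Change    0.001131   0.001131  -0.003394  -0.001131
  Equil     0.003432     0.1002     0.3288     0.2647
  solve Keq expr → x = -0.001131; check Q = 27.35

[B]_eq = 0.1002 M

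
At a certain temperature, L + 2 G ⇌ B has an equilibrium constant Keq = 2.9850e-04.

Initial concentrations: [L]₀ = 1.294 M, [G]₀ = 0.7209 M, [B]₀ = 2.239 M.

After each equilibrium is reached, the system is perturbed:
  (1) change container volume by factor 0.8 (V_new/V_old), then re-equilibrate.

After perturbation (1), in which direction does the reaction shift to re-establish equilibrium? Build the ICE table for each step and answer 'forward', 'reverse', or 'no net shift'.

Direction: forward

Q₀ = 3.329 vs Keq = 2.9850e-04 ⇒ Q>K, reverse
Step 1:
                  L         G         B
  I           1.294    0.7209     2.239
  C           2.211     4.423    -2.211
  E           3.505     5.144   0.02768
  solve Keq expr → x = -2.211; check Q = 2.9850e-04
Then change container volume by factor 0.8 (V_new/V_old).
Step 2:
                  L         G         B
  I           4.382     6.429    0.0346
  C        -0.01861  -0.03723   0.01861
  E           4.363     6.392   0.05321
  solve Keq expr → x = 0.01861; check Q = 2.9850e-04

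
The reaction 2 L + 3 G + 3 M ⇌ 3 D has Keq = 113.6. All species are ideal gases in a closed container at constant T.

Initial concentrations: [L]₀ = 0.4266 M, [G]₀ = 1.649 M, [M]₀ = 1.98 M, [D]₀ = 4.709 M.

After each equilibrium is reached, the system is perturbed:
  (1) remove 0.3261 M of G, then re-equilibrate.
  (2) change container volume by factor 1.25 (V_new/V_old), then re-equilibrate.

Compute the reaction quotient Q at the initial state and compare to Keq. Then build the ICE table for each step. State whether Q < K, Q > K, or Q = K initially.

Q₀ = 16.48; Q < K (proceeds forward)

Q₀ = 16.48 vs Keq = 113.6 ⇒ Q<K, forward
Step 1:
                   L          G          M          D
  Initial     0.4266      1.649       1.98      4.709
  Change     -0.1587     -0.238     -0.238      0.238
  Equil       0.2679      1.411      1.742      4.947
  solve Keq expr → x = 0.07934; check Q = 113.6
Then remove 0.3261 M of G.
Step 2:
                   L          G          M          D
  Initial     0.2679      1.085      1.742      4.947
  Change     0.05544    0.08315    0.08315   -0.08315
  Equil       0.3233      1.168      1.825      4.864
  solve Keq expr → x = -0.02772; check Q = 113.6
Then change container volume by factor 1.25 (V_new/V_old).
Step 3:
                   L          G          M          D
  Initial     0.2587     0.9344       1.46      3.891
  Change     0.07186     0.1078     0.1078    -0.1078
  Equil       0.3305      1.042      1.568      3.783
  solve Keq expr → x = -0.03593; check Q = 113.6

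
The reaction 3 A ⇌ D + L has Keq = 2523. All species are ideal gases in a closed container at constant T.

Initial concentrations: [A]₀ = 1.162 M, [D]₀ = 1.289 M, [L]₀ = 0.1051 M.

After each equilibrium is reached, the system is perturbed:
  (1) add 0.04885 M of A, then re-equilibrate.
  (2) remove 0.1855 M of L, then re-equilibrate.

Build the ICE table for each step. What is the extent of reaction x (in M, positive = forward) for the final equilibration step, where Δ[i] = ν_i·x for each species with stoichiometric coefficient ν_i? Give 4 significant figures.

x = 0.003299 M

Q₀ = 0.08635 vs Keq = 2523 ⇒ Q<K, forward
Step 1:
                  A         D         L
  init        1.162     1.289    0.1051
  Δ          -1.094    0.3648    0.3648
  eq        0.06754     1.654    0.4699
  solve Keq expr → x = 0.3648; check Q = 2523
Then add 0.04885 M of A.
Step 2:
                  A         D         L
  init       0.1164     1.654    0.4699
  Δ        -0.04788   0.01596   0.01596
  eq        0.06851      1.67    0.4859
  solve Keq expr → x = 0.01596; check Q = 2523
Then remove 0.1855 M of L.
Step 3:
                  A         D         L
  init      0.06851      1.67    0.3004
  Δ       -0.009896  0.003299  0.003299
  eq        0.05861     1.673    0.3037
  solve Keq expr → x = 0.003299; check Q = 2523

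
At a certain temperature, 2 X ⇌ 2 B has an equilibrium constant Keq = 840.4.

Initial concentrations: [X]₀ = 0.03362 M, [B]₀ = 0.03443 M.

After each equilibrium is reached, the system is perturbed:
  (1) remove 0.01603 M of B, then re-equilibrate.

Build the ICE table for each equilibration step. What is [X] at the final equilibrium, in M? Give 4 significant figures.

[X]_eq = 0.001735 M

Q₀ = 1.049 vs Keq = 840.4 ⇒ Q<K, forward
Step 1:
                   X          B
  I          0.03362    0.03443
  C         -0.03135    0.03135
  E         0.002269    0.06578
  solve Keq expr → x = 0.01568; check Q = 840.4
Then remove 0.01603 M of B.
Step 2:
                   X          B
  I         0.002269    0.04975
  C       -5.3452e-04 5.3452e-04
  E         0.001735    0.05029
  solve Keq expr → x = 2.6726e-04; check Q = 840.4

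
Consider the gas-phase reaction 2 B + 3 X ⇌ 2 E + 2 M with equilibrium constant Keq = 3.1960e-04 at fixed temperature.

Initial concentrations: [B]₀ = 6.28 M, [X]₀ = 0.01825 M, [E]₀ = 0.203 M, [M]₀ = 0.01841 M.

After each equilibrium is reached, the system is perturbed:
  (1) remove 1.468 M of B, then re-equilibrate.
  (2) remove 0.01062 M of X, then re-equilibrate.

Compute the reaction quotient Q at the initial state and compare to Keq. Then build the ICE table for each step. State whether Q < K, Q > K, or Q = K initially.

Q₀ = 0.05826; Q > K (proceeds reverse)

Q₀ = 0.05826 vs Keq = 3.1960e-04 ⇒ Q>K, reverse
Step 1:
                   B          X          E          M
  I             6.28    0.01825      0.203    0.01841
  C          0.01383    0.02074   -0.01383   -0.01383
  E            6.294    0.03899     0.1892    0.00458
  solve Keq expr → x = -0.006915; check Q = 3.1960e-04
Then remove 1.468 M of B.
Step 2:
                   B          X          E          M
  I            4.826    0.03899     0.1892    0.00458
  C       8.7229e-04   0.001308 -8.7229e-04 -8.7229e-04
  E            4.827     0.0403     0.1883   0.003708
  solve Keq expr → x = -4.3615e-04; check Q = 3.1960e-04
Then remove 0.01062 M of X.
Step 3:
                   B          X          E          M
  I            4.827    0.02968     0.1883   0.003708
  C         0.001142   0.001713  -0.001142  -0.001142
  E            4.828     0.0314     0.1872   0.002566
  solve Keq expr → x = -5.7114e-04; check Q = 3.1960e-04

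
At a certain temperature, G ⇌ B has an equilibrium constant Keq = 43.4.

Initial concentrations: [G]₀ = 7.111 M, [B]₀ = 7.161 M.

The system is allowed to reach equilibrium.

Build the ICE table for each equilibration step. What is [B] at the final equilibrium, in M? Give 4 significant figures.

Q₀ = 1.007 vs Keq = 43.4 ⇒ Q<K, forward
Step 1:
                  G         B
  Initial     7.111     7.161
  Change      -6.79      6.79
  Equil      0.3214     13.95
  solve Keq expr → x = 6.79; check Q = 43.4

[B]_eq = 13.95 M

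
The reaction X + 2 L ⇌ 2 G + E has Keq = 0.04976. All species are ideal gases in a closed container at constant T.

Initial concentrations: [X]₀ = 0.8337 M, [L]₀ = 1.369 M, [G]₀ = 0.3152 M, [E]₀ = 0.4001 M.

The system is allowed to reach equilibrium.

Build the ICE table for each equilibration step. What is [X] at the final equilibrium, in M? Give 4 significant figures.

Q₀ = 0.02544 vs Keq = 0.04976 ⇒ Q<K, forward
Step 1:
                    X           L           G           E
  I            0.8337       1.369      0.3152      0.4001
  C          -0.03724    -0.07449     0.07449     0.03724
  E            0.7965       1.295      0.3897      0.4373
  solve Keq expr → x = 0.03724; check Q = 0.04976

[X]_eq = 0.7965 M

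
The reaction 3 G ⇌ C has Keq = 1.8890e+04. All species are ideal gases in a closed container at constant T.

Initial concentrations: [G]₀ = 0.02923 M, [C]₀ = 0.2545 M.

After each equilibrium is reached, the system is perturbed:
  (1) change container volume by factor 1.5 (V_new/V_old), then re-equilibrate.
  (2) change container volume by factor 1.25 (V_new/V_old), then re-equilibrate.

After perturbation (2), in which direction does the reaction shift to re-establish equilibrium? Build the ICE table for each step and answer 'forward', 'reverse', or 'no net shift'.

Q₀ = 1.0191e+04 vs Keq = 1.8890e+04 ⇒ Q<K, forward
Step 1:
                   G          C
  I          0.02923     0.2545
  C        -0.005379   0.001793
  E          0.02385     0.2563
  solve Keq expr → x = 0.001793; check Q = 1.8890e+04
Then change container volume by factor 1.5 (V_new/V_old).
Step 2:
                   G          C
  I           0.0159     0.1709
  C         0.004869  -0.001623
  E          0.02077     0.1692
  solve Keq expr → x = -0.001623; check Q = 1.8890e+04
Then change container volume by factor 1.25 (V_new/V_old).
Step 3:
                   G          C
  I          0.01662     0.1354
  C         0.002623 -8.7449e-04
  E          0.01924     0.1345
  solve Keq expr → x = -8.7449e-04; check Q = 1.8890e+04

Direction: reverse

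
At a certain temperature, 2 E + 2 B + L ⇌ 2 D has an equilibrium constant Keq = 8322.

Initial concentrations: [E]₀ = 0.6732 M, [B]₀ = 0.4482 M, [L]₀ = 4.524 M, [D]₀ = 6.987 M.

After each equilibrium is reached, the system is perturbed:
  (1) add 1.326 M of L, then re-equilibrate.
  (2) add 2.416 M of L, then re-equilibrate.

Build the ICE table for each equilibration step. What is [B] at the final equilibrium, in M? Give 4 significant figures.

[B]_eq = 0.08991 M

Q₀ = 118.5 vs Keq = 8322 ⇒ Q<K, forward
Step 1:
                  E         B         L         D
  I          0.6732    0.4482     4.524     6.987
  C         -0.3346   -0.3346   -0.1673    0.3346
  E          0.3386    0.1136     4.357     7.322
  solve Keq expr → x = 0.1673; check Q = 8322
Then add 1.326 M of L.
Step 2:
                  E         B         L         D
  I          0.3386    0.1136     5.683     7.322
  C        -0.01069  -0.01069 -0.005345   0.01069
  E          0.3279    0.1029     5.677     7.332
  solve Keq expr → x = 0.005345; check Q = 8322
Then add 2.416 M of L.
Step 3:
                  E         B         L         D
  I          0.3279    0.1029     8.093     7.332
  C        -0.01297  -0.01297 -0.006485   0.01297
  E          0.3149   0.08991     8.087     7.345
  solve Keq expr → x = 0.006485; check Q = 8322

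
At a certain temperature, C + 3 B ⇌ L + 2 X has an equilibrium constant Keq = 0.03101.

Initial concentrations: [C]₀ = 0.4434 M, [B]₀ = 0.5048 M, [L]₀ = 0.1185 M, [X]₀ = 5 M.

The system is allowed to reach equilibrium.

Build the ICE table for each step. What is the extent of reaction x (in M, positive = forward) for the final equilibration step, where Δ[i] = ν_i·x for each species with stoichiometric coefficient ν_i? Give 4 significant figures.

x = -0.118 M

Q₀ = 51.94 vs Keq = 0.03101 ⇒ Q>K, reverse
Step 1:
                  C         B         L         X
  I          0.4434    0.5048    0.1185         5
  C           0.118     0.354    -0.118    -0.236
  E          0.5614    0.8588 4.8594e-04     4.764
  solve Keq expr → x = -0.118; check Q = 0.03101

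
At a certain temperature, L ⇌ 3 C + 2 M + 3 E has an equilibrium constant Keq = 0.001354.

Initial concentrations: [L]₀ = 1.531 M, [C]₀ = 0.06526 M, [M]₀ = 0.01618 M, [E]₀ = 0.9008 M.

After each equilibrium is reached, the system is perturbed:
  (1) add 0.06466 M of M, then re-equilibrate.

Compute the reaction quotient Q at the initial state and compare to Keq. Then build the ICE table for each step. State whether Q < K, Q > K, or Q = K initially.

Q₀ = 3.4738e-08 vs Keq = 0.001354 ⇒ Q<K, forward
Step 1:
                   L          C          M          E
  init         1.531    0.06526    0.01618     0.9008
  Δ         -0.08687     0.2606     0.1737     0.2606
  eq           1.444     0.3259     0.1899      1.161
  solve Keq expr → x = 0.08687; check Q = 0.001354
Then add 0.06466 M of M.
Step 2:
                   L          C          M          E
  init         1.444     0.3259     0.2546      1.161
  Δ          0.01084   -0.03252   -0.02168   -0.03252
  eq           1.455     0.2934     0.2329      1.129
  solve Keq expr → x = -0.01084; check Q = 0.001354

Q₀ = 3.4738e-08; Q < K (proceeds forward)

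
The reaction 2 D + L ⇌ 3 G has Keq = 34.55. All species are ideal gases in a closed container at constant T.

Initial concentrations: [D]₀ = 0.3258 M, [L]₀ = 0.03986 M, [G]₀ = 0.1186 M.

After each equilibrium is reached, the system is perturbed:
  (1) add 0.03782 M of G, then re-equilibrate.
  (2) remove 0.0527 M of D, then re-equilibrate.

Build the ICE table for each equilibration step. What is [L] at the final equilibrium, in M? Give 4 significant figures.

[L]_eq = 0.009649 M

Q₀ = 0.3943 vs Keq = 34.55 ⇒ Q<K, forward
Step 1:
                  D         L         G
  init       0.3258   0.03986    0.1186
  Δ        -0.06987  -0.03493    0.1048
  eq         0.2559  0.004927    0.2234
  solve Keq expr → x = 0.03493; check Q = 34.55
Then add 0.03782 M of G.
Step 2:
                  D         L         G
  init       0.2559  0.004927    0.2612
  Δ        0.004287  0.002143  -0.00643
  eq         0.2602   0.00707    0.2548
  solve Keq expr → x = -0.002143; check Q = 34.55
Then remove 0.0527 M of D.
Step 3:
                  D         L         G
  init       0.2075   0.00707    0.2548
  Δ        0.005158  0.002579 -0.007737
  eq         0.2127  0.009649    0.2471
  solve Keq expr → x = -0.002579; check Q = 34.55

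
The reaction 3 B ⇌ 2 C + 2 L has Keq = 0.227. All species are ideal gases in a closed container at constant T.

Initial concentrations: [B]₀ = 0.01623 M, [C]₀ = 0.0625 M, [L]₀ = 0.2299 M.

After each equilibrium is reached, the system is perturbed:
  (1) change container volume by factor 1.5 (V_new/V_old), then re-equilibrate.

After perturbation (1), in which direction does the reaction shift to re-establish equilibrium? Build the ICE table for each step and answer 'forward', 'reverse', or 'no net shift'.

Direction: forward

Q₀ = 48.29 vs Keq = 0.227 ⇒ Q>K, reverse
Step 1:
                   B          C          L
  Initial    0.01623     0.0625     0.2299
  Change     0.04282   -0.02855   -0.02855
  Equil      0.05905    0.03395     0.2014
  solve Keq expr → x = -0.01427; check Q = 0.227
Then change container volume by factor 1.5 (V_new/V_old).
Step 2:
                   B          C          L
  Initial    0.03937    0.02264     0.1342
  Change   -0.002786   0.001858   0.001858
  Equil      0.03658    0.02449     0.1361
  solve Keq expr → x = 9.2881e-04; check Q = 0.227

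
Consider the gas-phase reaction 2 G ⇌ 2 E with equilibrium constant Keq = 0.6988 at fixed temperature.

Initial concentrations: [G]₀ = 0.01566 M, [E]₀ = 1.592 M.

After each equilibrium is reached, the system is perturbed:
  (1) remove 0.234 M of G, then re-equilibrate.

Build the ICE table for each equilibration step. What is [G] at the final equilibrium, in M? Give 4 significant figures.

Q₀ = 1.0335e+04 vs Keq = 0.6988 ⇒ Q>K, reverse
Step 1:
                   G          E
  I          0.01566      1.592
  C             0.86      -0.86
  E           0.8757      0.732
  solve Keq expr → x = -0.43; check Q = 0.6988
Then remove 0.234 M of G.
Step 2:
                   G          E
  I           0.6417      0.732
  C           0.1065    -0.1065
  E           0.7482     0.6255
  solve Keq expr → x = -0.05327; check Q = 0.6988

[G]_eq = 0.7482 M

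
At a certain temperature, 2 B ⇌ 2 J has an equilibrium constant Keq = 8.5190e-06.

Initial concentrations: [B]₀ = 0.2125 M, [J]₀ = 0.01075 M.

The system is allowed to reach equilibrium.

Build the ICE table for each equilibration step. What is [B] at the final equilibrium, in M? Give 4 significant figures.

[B]_eq = 0.2226 M

Q₀ = 0.002559 vs Keq = 8.5190e-06 ⇒ Q>K, reverse
Step 1:
                   B          J
  Initial     0.2125    0.01075
  Change      0.0101    -0.0101
  Equil       0.2226 6.4971e-04
  solve Keq expr → x = -0.00505; check Q = 8.5190e-06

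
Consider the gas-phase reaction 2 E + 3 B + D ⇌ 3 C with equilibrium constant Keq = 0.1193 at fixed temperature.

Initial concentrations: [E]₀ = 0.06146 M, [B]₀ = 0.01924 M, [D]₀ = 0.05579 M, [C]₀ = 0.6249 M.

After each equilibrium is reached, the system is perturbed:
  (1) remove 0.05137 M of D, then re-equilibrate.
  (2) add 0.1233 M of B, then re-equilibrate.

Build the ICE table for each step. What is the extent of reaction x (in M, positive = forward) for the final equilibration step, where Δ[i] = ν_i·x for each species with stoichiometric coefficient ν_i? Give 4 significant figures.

x = 0.004846 M

Q₀ = 1.6258e+08 vs Keq = 0.1193 ⇒ Q>K, reverse
Step 1:
                   E          B          D          C
  Initial    0.06146    0.01924    0.05579     0.6249
  Change      0.3546     0.5319     0.1773    -0.5319
  Equil        0.416     0.5511     0.2331    0.09304
  solve Keq expr → x = -0.1773; check Q = 0.1193
Then remove 0.05137 M of D.
Step 2:
                   E          B          D          C
  Initial      0.416     0.5511     0.1817    0.09304
  Change    0.003798   0.005697   0.001899  -0.005697
  Equil       0.4198     0.5568     0.1836    0.08735
  solve Keq expr → x = -0.001899; check Q = 0.1193
Then add 0.1233 M of B.
Step 3:
                   E          B          D          C
  Initial     0.4198     0.6801     0.1836    0.08735
  Change   -0.009691   -0.01454  -0.004846    0.01454
  Equil       0.4101     0.6656     0.1788     0.1019
  solve Keq expr → x = 0.004846; check Q = 0.1193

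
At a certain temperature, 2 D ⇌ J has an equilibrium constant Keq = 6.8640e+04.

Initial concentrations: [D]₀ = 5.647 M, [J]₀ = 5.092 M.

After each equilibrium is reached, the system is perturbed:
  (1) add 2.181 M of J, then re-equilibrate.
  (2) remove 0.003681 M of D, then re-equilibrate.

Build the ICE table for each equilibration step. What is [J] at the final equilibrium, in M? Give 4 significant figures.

[J]_eq = 10.09 M

Q₀ = 0.1597 vs Keq = 6.8640e+04 ⇒ Q<K, forward
Step 1:
                  D         J
  init        5.647     5.092
  Δ          -5.636     2.818
  eq        0.01074      7.91
  solve Keq expr → x = 2.818; check Q = 6.8640e+04
Then add 2.181 M of J.
Step 2:
                  D         J
  init      0.01074     10.09
  Δ         0.00139 -6.9477e-04
  eq        0.01212     10.09
  solve Keq expr → x = -6.9477e-04; check Q = 6.8640e+04
Then remove 0.003681 M of D.
Step 3:
                  D         J
  init     0.008444     10.09
  Δ         0.00368  -0.00184
  eq        0.01212     10.09
  solve Keq expr → x = -0.00184; check Q = 6.8640e+04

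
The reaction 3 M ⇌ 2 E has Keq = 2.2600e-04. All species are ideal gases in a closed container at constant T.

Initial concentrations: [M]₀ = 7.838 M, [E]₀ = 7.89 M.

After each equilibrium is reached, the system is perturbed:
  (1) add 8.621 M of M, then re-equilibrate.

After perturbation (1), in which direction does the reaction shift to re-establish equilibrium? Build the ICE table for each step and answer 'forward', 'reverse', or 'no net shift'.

Direction: forward

Q₀ = 0.1293 vs Keq = 2.2600e-04 ⇒ Q>K, reverse
Step 1:
                   M          E
  Initial      7.838       7.89
  Change       10.12     -6.746
  Equil        17.96      1.144
  solve Keq expr → x = -3.373; check Q = 2.2600e-04
Then add 8.621 M of M.
Step 2:
                   M          E
  Initial      26.58      1.144
  Change      -1.172     0.7812
  Equil        25.41      1.925
  solve Keq expr → x = 0.3906; check Q = 2.2600e-04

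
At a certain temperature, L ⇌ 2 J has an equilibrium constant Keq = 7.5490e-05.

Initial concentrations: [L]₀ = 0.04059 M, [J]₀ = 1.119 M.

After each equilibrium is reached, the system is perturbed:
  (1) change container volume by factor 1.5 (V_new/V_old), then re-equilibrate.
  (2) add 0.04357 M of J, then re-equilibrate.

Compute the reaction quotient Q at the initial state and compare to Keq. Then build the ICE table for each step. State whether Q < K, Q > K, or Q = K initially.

Q₀ = 30.85 vs Keq = 7.5490e-05 ⇒ Q>K, reverse
Step 1:
                  L         J
  I         0.04059     1.119
  C          0.5561    -1.112
  E          0.5967  0.006712
  solve Keq expr → x = -0.5561; check Q = 7.5490e-05
Then change container volume by factor 1.5 (V_new/V_old).
Step 2:
                  L         J
  I          0.3978  0.004474
  C       -5.0108e-04  0.001002
  E          0.3973  0.005477
  solve Keq expr → x = 5.0108e-04; check Q = 7.5490e-05
Then add 0.04357 M of J.
Step 3:
                  L         J
  I          0.3973   0.04905
  C         0.02171  -0.04342
  E           0.419  0.005624
  solve Keq expr → x = -0.02171; check Q = 7.5490e-05

Q₀ = 30.85; Q > K (proceeds reverse)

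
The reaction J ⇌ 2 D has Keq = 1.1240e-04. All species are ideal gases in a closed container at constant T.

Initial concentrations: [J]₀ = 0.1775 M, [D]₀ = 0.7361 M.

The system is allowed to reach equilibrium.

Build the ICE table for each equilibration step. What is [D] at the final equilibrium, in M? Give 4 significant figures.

Q₀ = 3.053 vs Keq = 1.1240e-04 ⇒ Q>K, reverse
Step 1:
                    J           D
  init         0.1775      0.7361
  Δ            0.3641     -0.7283
  eq           0.5416    0.007803
  solve Keq expr → x = -0.3641; check Q = 1.1240e-04

[D]_eq = 0.007803 M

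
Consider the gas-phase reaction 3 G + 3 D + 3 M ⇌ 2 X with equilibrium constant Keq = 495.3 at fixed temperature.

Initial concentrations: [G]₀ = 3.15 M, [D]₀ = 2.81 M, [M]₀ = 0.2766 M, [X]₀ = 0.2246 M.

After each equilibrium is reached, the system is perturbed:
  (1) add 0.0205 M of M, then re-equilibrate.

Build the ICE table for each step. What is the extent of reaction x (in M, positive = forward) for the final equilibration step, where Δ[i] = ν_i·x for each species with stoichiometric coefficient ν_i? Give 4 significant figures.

Q₀ = 0.003437 vs Keq = 495.3 ⇒ Q<K, forward
Step 1:
                   G          D          M          X
  I             3.15       2.81     0.2766     0.2246
  C          -0.2672    -0.2672    -0.2672     0.1781
  E            2.883      2.543   0.009403     0.4027
  solve Keq expr → x = 0.08907; check Q = 495.3
Then add 0.0205 M of M.
Step 2:
                   G          D          M          X
  I            2.883      2.543     0.0299     0.4027
  C         -0.02015   -0.02015   -0.02015    0.01343
  E            2.863      2.523   0.009756     0.4162
  solve Keq expr → x = 0.006716; check Q = 495.3

x = 0.006716 M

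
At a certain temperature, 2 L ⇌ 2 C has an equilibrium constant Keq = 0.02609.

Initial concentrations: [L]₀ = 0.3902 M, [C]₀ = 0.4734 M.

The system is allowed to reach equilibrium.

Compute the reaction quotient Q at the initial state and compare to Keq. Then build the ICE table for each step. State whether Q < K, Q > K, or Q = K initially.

Q₀ = 1.472; Q > K (proceeds reverse)

Q₀ = 1.472 vs Keq = 0.02609 ⇒ Q>K, reverse
Step 1:
                    L           C
  init         0.3902      0.4734
  Δ            0.3533     -0.3533
  eq           0.7435      0.1201
  solve Keq expr → x = -0.1767; check Q = 0.02609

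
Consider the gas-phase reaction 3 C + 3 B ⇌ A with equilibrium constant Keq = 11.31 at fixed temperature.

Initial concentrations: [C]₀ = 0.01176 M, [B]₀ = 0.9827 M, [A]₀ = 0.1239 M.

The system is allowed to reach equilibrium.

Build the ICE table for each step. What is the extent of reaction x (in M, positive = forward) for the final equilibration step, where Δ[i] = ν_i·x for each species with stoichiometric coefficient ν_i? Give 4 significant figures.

Q₀ = 8.0276e+04 vs Keq = 11.31 ⇒ Q>K, reverse
Step 1:
                  C         B         A
  I         0.01176    0.9827    0.1239
  C          0.1524    0.1524  -0.05079
  E          0.1641     1.135   0.07311
  solve Keq expr → x = -0.05079; check Q = 11.31

x = -0.05079 M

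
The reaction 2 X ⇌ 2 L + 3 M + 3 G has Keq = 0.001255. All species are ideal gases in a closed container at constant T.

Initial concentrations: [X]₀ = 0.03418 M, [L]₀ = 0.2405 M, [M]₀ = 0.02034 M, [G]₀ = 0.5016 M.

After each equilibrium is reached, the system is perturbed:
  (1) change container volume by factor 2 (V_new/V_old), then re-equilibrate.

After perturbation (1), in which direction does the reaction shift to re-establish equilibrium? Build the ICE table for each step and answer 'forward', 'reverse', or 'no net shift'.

Q₀ = 5.2579e-05 vs Keq = 0.001255 ⇒ Q<K, forward
Step 1:
                    X           L           M           G
  Initial     0.03418      0.2405     0.02034      0.5016
  Change     -0.01291     0.01291     0.01936     0.01936
  Equil       0.02127      0.2534      0.0397       0.521
  solve Keq expr → x = 0.006453; check Q = 0.001255
Then change container volume by factor 2 (V_new/V_old).
Step 2:
                    X           L           M           G
  Initial     0.01064      0.1267     0.01985      0.2605
  Change    -0.007654    0.007654     0.01148     0.01148
  Equil      0.002983      0.1344     0.03133       0.272
  solve Keq expr → x = 0.003827; check Q = 0.001255

Direction: forward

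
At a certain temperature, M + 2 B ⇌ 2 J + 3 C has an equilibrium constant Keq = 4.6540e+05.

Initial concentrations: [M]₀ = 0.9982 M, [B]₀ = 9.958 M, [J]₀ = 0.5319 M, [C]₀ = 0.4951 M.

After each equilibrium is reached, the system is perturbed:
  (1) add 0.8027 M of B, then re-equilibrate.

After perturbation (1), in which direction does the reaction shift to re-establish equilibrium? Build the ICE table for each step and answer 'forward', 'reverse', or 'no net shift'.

Direction: forward

Q₀ = 3.4688e-04 vs Keq = 4.6540e+05 ⇒ Q<K, forward
Step 1:
                  M         B         J         C
  Initial    0.9982     9.958    0.5319    0.4951
  Change    -0.9982    -1.996     1.996     2.995
  Equil   9.2082e-06     7.962     2.528      3.49
  solve Keq expr → x = 0.9982; check Q = 4.6540e+05
Then add 0.8027 M of B.
Step 2:
                  M         B         J         C
  Initial 9.2082e-06     8.764     2.528      3.49
  Change  -1.6094e-06 -3.2188e-06 3.2188e-06 4.8282e-06
  Equil   7.5988e-06     8.764     2.528      3.49
  solve Keq expr → x = 1.6094e-06; check Q = 4.6540e+05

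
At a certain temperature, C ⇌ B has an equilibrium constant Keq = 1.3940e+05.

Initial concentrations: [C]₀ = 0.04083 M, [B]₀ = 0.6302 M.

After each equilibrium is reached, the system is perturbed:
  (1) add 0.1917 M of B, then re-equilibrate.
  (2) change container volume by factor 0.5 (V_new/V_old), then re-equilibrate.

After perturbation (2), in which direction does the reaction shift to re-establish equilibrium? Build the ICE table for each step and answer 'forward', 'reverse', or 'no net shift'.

Direction: no net shift

Q₀ = 15.43 vs Keq = 1.3940e+05 ⇒ Q<K, forward
Step 1:
                   C          B
  init       0.04083     0.6302
  Δ         -0.04083    0.04083
  eq      4.8137e-06      0.671
  solve Keq expr → x = 0.04083; check Q = 1.3940e+05
Then add 0.1917 M of B.
Step 2:
                   C          B
  init    4.8137e-06     0.8627
  Δ       1.3752e-06 -1.3752e-06
  eq      6.1888e-06     0.8627
  solve Keq expr → x = -1.3752e-06; check Q = 1.3940e+05
Then change container volume by factor 0.5 (V_new/V_old).
Step 3:
                   C          B
  init    1.2378e-05      1.725
  Δ                0          0
  eq      1.2378e-05      1.725
  solve Keq expr → x = 0; check Q = 1.3940e+05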